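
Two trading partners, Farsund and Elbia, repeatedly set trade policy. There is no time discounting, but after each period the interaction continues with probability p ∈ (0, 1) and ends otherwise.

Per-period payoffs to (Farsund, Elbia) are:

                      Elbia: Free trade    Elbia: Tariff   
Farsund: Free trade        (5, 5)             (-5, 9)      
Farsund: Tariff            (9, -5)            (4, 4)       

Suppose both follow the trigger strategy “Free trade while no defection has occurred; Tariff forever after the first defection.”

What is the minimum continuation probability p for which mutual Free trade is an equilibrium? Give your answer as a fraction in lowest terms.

Expected cooperation value is 5 + p·5 + p²·5 + … = 5/(1−p); deviation gives 9 + p·4/(1−p).
5 ≥ 9(1−p) + 4p ⇒ 5p ≥ 4 ⇒ p ≥ 4/5.

4/5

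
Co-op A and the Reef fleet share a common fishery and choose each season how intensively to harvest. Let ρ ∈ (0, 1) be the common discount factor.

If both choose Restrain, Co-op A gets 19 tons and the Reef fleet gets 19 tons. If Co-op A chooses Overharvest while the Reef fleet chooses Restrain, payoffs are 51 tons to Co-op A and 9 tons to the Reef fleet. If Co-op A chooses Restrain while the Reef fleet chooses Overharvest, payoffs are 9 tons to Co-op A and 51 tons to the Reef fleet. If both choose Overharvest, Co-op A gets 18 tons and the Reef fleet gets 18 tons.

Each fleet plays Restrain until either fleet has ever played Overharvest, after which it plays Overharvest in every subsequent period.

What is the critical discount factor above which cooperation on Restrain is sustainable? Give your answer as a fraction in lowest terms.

One-period gain from deviating is 51 − 19 = 32. The loss is 19 − 18 = 1 in every subsequent period, with present value 1·ρ/(1−ρ).
Deviation is unprofitable when 1·ρ/(1−ρ) ≥ 32, i.e. ρ/(1−ρ) ≥ 32.
Equivalently ρ ≥ 32/(32+1) = 32/33.

32/33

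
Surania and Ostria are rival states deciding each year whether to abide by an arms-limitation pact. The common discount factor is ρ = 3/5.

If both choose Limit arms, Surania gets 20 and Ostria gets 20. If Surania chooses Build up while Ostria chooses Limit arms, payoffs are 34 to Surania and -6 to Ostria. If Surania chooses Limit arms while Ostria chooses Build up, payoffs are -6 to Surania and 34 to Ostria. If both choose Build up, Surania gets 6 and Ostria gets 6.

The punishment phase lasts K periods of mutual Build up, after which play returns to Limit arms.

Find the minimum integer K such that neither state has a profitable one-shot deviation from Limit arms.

Need Σ_{k=1}^{K} ρ^k ≥ (34−20)/(20−6) = 1.0000 at ρ = 3/5.
At K = 2 the sum is 0.9600 < 1.0000; at K = 3 it is 1.1760 ≥ 1.0000.
So the minimum punishment length is K = 3.

3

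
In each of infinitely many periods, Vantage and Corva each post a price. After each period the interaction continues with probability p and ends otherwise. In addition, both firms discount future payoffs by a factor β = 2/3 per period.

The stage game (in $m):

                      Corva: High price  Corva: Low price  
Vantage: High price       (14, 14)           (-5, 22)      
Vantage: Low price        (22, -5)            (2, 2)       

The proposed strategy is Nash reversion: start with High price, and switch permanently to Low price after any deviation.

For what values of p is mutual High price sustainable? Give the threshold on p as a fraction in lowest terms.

Expected continuation weight on next period's payoff is β·p = 2/3·p, which plays the role of the discount factor.
Cooperation requires 2/3·p ≥ (22−14)/(22−2) = 2/5, hence p ≥ 3/5.

3/5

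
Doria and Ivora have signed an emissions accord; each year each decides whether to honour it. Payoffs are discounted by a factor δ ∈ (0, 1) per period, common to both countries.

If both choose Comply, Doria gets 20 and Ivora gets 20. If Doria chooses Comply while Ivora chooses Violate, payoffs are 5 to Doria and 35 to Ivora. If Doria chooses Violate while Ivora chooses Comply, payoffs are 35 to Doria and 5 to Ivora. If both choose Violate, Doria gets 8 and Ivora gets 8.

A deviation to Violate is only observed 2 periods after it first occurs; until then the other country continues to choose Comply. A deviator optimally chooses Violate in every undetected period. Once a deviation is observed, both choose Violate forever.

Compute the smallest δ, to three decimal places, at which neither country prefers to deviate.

0.745

The best deviation is to choose Violate for all 2 undetected periods, earning 35 each, then 8 forever once detected.
Deviation value: 35(1−δ^2)/(1−δ) + 8δ^2/(1−δ); cooperation value: 20/(1−δ).
IC: 20 ≥ 35(1−δ^2) + 8δ^2 = 35 − 27δ^2.
So δ^2 ≥ 15/27 = 5/9, giving δ ≥ (5/9)^(1/2) ≈ 0.745.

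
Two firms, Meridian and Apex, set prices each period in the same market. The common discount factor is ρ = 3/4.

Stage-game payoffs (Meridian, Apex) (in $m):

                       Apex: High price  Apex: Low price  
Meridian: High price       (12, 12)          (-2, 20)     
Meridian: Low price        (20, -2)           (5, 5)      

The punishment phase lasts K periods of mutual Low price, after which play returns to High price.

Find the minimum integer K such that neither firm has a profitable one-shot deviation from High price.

No profitable deviation requires (12−5)(ρ+…+ρ^K) ≥ 20−12, i.e. ρ+…+ρ^K ≥ 8/7 ≈ 1.1429.
With ρ = 3/4, the partial sums are K=1: 0.7500, K=2: 1.3125.
K = 2 is the first length at which the sum reaches 1.1429.

2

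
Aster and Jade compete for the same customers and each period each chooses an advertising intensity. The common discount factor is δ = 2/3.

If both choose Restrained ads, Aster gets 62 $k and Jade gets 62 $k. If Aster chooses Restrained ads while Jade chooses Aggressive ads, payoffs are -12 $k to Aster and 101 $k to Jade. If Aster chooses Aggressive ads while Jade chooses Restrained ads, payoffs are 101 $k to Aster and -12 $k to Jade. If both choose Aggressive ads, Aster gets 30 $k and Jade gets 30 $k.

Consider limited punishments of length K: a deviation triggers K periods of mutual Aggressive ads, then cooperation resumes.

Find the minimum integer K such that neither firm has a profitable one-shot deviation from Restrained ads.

3

IC: δ(1−δ^K)/(1−δ) ≥ (101−62)/(62−30) = 39/32.
With δ = 2/3: need 1 − δ^K ≥ 39/32·(1−2/3)/(2/3), i.e. δ^K ≤ 0.3906.
Since (2/3)^2 = 0.4444 and (2/3)^3 = 0.2963, the smallest such K is 3.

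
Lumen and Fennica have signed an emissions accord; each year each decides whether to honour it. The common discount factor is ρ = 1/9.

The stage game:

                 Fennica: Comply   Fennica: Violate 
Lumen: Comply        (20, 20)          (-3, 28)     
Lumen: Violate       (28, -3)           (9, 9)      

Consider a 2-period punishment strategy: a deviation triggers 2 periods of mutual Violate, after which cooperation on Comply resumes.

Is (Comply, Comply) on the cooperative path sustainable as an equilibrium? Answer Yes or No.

A one-shot deviation gives 28 now, then 9 for 2 periods, then back to 20.
Gain from deviating: (28−20) today; loss: (20−9) in each of the next 2 periods.
No-deviation condition: (20−9)(ρ+…+ρ^2) ≥ 28−20, i.e. ρ+…+ρ^2 ≥ 8/11.
At ρ = 1/9: ρ+…+ρ^2 = 0.1235 < 0.7273.
So cooperation is not sustainable.

No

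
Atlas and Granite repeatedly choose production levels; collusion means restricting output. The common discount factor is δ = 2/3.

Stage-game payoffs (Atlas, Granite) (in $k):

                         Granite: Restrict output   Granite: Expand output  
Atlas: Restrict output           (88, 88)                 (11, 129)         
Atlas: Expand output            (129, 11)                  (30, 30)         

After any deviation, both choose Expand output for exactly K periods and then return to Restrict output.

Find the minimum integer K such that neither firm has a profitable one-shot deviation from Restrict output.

2

No profitable deviation requires (88−30)(δ+…+δ^K) ≥ 129−88, i.e. δ+…+δ^K ≥ 41/58 ≈ 0.7069.
With δ = 2/3, the partial sums are K=1: 0.6667, K=2: 1.1111.
K = 2 is the first length at which the sum reaches 0.7069.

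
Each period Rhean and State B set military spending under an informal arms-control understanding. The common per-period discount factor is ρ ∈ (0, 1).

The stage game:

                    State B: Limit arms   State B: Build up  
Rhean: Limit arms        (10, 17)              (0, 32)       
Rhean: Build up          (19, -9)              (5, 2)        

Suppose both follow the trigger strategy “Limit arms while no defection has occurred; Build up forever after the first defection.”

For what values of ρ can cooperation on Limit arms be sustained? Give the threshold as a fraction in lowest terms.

Rhean's threshold: (19−10)/(19−5) = 9/14.
State B's threshold: (32−17)/(32−2) = 1/2.
9/14 > 1/2, so Rhean binds and ρ* = 9/14.

9/14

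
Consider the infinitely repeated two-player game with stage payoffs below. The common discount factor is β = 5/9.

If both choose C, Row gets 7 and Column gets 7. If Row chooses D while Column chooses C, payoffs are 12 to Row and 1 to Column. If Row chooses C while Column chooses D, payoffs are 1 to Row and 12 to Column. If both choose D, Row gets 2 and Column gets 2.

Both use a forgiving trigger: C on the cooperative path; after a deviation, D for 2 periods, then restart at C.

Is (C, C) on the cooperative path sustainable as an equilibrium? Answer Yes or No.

IC: β+…+β^2 ≥ (12−7)/(7−2) = 1.
At β = 5/9: partial sum = 0.8642 < 1.0000. Cooperation not sustainable.

No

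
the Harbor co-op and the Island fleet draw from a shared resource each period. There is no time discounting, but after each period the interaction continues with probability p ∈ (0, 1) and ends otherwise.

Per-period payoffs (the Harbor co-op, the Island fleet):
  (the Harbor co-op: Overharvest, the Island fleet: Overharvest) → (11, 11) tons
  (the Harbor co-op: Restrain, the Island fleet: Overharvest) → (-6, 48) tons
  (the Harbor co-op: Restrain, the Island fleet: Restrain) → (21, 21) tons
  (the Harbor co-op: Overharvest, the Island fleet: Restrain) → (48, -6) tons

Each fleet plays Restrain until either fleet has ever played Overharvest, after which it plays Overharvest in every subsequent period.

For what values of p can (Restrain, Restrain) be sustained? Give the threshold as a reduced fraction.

With no time discounting, the continuation probability p plays the role of the discount factor.
Grim-trigger IC: 21/(1−p) ≥ 48 + 11p/(1−p) ⇒ p ≥ (48−21)/(48−11) = 27/37.

27/37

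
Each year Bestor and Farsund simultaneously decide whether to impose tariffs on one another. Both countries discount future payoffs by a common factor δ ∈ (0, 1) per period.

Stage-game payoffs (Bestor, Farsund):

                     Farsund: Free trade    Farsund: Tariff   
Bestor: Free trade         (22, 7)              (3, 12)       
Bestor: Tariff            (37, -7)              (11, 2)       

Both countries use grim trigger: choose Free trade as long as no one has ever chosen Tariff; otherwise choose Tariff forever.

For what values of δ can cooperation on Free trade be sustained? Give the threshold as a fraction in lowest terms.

For Bestor: deviation gain 37−22 = 15, per-period punishment loss 22−11 = 11. IC gives δ ≥ 15/26.
For Farsund: gain 5, loss 5 per period, so δ ≥ 5/10 = 1/2.
The tighter constraint is Bestor's, so cooperation needs δ ≥ 15/26.

15/26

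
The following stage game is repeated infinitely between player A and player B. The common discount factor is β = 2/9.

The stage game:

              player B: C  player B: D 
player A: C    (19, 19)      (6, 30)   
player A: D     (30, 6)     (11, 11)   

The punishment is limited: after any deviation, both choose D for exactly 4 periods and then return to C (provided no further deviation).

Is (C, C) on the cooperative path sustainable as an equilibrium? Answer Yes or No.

A one-shot deviation gives 30 now, then 11 for 4 periods, then back to 19.
Gain from deviating: (30−19) today; loss: (19−11) in each of the next 4 periods.
No-deviation condition: (19−11)(β+…+β^4) ≥ 30−19, i.e. β+…+β^4 ≥ 11/8.
At β = 2/9: β+…+β^4 = 0.2850 < 1.3750.
So cooperation is not sustainable.

No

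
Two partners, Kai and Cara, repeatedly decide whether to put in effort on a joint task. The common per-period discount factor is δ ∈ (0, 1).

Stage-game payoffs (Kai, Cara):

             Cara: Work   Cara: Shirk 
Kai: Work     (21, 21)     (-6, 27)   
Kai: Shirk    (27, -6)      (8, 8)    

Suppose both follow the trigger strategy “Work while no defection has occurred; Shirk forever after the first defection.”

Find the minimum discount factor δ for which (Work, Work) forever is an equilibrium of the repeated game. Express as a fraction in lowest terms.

6/19

21/(1−δ) ≥ 27 + 8δ/(1−δ)
21 ≥ 27 − 19δ
δ ≥ 6/19.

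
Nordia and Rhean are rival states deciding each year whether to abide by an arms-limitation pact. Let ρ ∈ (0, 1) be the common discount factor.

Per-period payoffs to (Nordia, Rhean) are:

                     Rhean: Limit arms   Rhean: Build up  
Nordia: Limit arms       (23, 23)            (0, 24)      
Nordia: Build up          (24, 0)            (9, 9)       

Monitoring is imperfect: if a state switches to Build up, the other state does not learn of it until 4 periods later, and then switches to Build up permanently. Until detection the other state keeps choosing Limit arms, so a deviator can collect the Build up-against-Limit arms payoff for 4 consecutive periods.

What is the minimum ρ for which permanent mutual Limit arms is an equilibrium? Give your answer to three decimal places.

0.508

Deviating for the 4 undetected periods gains 24−23 = 1 per period over cooperation, then loses 23−9 = 14 per period forever once punishment starts.
Gain: 1(1 + ρ + … + ρ^3); loss: 14·ρ^4/(1−ρ).
No profitable deviation ⇔ 1(1−ρ^4) ≤ 14·ρ^4, i.e. ρ^4 ≥ 1/(1+14) = 1/15.
Hence ρ ≥ (1/15)^(1/4) ≈ 0.508.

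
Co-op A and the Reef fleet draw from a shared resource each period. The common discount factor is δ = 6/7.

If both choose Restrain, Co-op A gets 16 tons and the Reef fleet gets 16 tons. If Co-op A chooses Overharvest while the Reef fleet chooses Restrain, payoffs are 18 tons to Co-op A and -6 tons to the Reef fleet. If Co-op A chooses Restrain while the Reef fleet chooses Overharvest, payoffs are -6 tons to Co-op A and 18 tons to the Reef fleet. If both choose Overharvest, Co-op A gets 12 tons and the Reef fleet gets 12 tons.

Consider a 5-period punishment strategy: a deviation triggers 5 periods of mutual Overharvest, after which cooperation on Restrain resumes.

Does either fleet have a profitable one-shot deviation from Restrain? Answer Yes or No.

A one-shot deviation gives 18 now, then 12 for 5 periods, then back to 16.
Gain from deviating: (18−16) today; loss: (16−12) in each of the next 5 periods.
No-deviation condition: (16−12)(δ+…+δ^5) ≥ 18−16, i.e. δ+…+δ^5 ≥ 1/2.
At δ = 6/7: δ+…+δ^5 = 3.2240 ≥ 0.5000.
So cooperation is sustainable.

No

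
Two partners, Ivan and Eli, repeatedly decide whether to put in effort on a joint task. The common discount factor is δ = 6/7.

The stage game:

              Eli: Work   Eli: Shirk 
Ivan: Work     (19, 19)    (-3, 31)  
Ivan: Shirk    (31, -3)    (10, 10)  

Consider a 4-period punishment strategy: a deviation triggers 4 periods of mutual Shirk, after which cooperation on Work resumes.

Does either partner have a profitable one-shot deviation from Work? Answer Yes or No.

A one-shot deviation gives 31 now, then 10 for 4 periods, then back to 19.
Gain from deviating: (31−19) today; loss: (19−10) in each of the next 4 periods.
No-deviation condition: (19−10)(δ+…+δ^4) ≥ 31−19, i.e. δ+…+δ^4 ≥ 4/3.
At δ = 6/7: δ+…+δ^4 = 2.7613 ≥ 1.3333.
So cooperation is sustainable.

No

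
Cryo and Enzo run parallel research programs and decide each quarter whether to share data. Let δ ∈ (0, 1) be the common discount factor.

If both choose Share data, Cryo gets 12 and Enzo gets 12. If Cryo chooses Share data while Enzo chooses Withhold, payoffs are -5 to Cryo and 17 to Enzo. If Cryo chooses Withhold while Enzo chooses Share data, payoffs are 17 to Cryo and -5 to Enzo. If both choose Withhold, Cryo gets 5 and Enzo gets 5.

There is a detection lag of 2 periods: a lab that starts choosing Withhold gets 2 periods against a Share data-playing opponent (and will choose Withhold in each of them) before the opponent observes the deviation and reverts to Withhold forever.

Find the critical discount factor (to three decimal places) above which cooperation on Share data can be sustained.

0.645

A deviator earns 17 for 2 periods, then 5 forever; cooperating earns 12 forever. Multiplying the IC by (1−δ):
12 ≥ 17(1−δ^2) + 5δ^2, so 12·δ^2 ≥ 5 and δ^2 ≥ 5/12.
δ ≥ (5/12)^(1/2) ≈ 0.645.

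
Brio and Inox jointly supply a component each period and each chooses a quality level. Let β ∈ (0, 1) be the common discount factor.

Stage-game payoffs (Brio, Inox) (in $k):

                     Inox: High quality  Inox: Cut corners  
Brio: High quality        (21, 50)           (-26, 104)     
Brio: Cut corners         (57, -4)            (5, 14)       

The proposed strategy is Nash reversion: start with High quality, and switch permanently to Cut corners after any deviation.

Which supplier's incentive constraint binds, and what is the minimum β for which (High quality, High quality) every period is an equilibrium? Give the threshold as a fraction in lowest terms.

Brio: cooperation gives 21 each period; deviation gives 57 once then 5 forever.
  21/(1−β) ≥ 57 + 5β/(1−β) ⇒ β ≥ 36/52 = 9/13.
Inox: cooperation gives 50 each period; deviation gives 104 once then 14 forever.
  β ≥ 54/90 = 3/5.
Both must hold, so the binding constraint is Brio's: β ≥ 9/13.

Brio; β ≥ 9/13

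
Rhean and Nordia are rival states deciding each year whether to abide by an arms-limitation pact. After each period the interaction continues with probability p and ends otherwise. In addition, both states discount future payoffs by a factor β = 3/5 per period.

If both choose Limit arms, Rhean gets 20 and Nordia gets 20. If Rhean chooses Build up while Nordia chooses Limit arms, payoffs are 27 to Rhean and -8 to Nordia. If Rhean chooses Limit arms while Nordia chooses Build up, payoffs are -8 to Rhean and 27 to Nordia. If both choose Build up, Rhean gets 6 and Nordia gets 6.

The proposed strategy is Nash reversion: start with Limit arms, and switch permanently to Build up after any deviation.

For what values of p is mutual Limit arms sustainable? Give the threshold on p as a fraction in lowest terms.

5/9

Expected continuation weight on next period's payoff is β·p = 3/5·p, which plays the role of the discount factor.
Cooperation requires 3/5·p ≥ (27−20)/(27−6) = 1/3, hence p ≥ 5/9.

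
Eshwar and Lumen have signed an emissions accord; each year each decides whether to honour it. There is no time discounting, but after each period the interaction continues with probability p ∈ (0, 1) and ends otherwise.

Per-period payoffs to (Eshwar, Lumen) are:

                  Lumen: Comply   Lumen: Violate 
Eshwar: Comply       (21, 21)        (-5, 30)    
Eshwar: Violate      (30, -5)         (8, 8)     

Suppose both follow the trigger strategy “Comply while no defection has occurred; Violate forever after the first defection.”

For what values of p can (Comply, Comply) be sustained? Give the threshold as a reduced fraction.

With no time discounting, the continuation probability p plays the role of the discount factor.
Grim-trigger IC: 21/(1−p) ≥ 30 + 8p/(1−p) ⇒ p ≥ (30−21)/(30−8) = 9/22.

9/22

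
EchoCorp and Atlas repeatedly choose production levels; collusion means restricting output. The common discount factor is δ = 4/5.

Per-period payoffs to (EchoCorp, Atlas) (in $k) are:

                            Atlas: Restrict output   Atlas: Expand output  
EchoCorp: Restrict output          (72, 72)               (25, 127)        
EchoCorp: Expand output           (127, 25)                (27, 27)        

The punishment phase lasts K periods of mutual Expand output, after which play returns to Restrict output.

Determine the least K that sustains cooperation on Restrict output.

2

IC: δ(1−δ^K)/(1−δ) ≥ (127−72)/(72−27) = 11/9.
With δ = 4/5: need 1 − δ^K ≥ 11/9·(1−4/5)/(4/5), i.e. δ^K ≤ 0.6944.
Since (4/5)^1 = 0.8000 and (4/5)^2 = 0.6400, the smallest such K is 2.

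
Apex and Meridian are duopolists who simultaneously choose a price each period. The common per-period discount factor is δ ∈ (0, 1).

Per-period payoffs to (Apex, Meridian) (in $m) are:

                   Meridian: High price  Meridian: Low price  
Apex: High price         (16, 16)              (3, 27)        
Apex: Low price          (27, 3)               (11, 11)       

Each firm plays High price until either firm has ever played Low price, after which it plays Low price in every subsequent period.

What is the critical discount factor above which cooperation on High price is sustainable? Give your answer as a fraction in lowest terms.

11/16

Under grim trigger the critical discount factor is (T−C)/(T−P) with T = 27, C = 16, P = 11.
δ* = (27−16)/(27−11) = 11/16.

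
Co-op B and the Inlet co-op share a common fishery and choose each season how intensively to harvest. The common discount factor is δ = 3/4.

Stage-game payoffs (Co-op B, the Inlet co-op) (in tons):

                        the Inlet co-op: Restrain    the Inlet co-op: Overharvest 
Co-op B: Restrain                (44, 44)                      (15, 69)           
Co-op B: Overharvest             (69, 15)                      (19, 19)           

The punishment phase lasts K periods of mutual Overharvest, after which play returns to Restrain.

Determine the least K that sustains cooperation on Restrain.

IC: δ(1−δ^K)/(1−δ) ≥ (69−44)/(44−19) = 1.
With δ = 3/4: need 1 − δ^K ≥ 1·(1−3/4)/(3/4), i.e. δ^K ≤ 0.6667.
Since (3/4)^1 = 0.7500 and (3/4)^2 = 0.5625, the smallest such K is 2.

2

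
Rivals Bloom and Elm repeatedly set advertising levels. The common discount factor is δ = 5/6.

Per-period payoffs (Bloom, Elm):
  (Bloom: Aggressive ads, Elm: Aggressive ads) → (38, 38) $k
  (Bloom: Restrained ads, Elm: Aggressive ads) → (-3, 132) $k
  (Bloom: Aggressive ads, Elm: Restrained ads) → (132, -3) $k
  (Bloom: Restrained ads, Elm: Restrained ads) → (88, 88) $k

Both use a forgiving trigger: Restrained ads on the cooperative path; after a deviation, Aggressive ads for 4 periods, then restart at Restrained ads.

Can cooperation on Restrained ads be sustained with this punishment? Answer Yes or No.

Yes

IC: δ+…+δ^4 ≥ (132−88)/(88−38) = 22/25.
At δ = 5/6: partial sum = 2.5887 ≥ 0.8800. Cooperation sustainable.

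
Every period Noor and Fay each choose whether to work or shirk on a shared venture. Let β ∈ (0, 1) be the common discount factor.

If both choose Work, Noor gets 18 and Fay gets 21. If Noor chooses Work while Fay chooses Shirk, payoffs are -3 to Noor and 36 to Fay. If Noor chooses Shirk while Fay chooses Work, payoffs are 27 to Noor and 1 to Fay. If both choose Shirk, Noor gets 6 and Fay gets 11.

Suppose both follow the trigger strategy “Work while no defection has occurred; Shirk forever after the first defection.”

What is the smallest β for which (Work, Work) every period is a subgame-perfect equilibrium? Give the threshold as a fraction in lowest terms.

3/5

For Noor: deviation gain 27−18 = 9, per-period punishment loss 18−6 = 12. IC gives β ≥ 9/21 = 3/7.
For Fay: gain 15, loss 10 per period, so β ≥ 15/25 = 3/5.
The tighter constraint is Fay's, so cooperation needs β ≥ 3/5.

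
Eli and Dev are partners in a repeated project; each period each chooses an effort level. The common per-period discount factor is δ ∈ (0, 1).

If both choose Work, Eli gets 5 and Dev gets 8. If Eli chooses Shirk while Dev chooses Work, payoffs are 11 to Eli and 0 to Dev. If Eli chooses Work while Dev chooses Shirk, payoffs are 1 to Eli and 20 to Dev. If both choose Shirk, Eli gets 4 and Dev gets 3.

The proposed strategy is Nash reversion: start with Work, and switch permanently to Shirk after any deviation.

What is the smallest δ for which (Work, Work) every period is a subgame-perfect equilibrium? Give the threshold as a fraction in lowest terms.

6/7

For Eli: deviation gain 11−5 = 6, per-period punishment loss 5−4 = 1. IC gives δ ≥ 6/7.
For Dev: gain 12, loss 5 per period, so δ ≥ 12/17.
The tighter constraint is Eli's, so cooperation needs δ ≥ 6/7.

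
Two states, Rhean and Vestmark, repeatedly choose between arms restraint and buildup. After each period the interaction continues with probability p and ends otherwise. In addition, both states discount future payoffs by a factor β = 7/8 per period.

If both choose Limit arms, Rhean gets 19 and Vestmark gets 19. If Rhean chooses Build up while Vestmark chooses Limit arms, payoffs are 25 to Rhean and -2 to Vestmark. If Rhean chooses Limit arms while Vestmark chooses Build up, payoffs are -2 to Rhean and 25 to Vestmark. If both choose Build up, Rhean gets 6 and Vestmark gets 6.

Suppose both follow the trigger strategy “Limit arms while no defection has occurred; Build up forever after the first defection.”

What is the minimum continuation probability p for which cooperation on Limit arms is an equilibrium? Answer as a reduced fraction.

48/133

With continuation probability p and discount β, the effective per-period discount factor is βp.
Grim-trigger IC: βp ≥ (25−19)/(25−6) = 6/19.
So p ≥ (6/19)/(7/8) = 48/133.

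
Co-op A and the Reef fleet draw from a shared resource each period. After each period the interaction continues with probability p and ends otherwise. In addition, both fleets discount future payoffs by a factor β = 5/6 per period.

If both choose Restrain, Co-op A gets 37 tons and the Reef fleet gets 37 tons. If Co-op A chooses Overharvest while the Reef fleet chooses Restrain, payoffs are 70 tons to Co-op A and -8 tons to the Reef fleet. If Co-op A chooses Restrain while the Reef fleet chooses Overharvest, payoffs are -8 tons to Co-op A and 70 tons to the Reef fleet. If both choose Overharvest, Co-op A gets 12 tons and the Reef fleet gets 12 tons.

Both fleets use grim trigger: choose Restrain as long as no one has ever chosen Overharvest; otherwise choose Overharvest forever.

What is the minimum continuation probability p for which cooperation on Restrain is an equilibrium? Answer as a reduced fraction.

Expected continuation weight on next period's payoff is β·p = 5/6·p, which plays the role of the discount factor.
Cooperation requires 5/6·p ≥ (70−37)/(70−12) = 33/58, hence p ≥ 99/145.

99/145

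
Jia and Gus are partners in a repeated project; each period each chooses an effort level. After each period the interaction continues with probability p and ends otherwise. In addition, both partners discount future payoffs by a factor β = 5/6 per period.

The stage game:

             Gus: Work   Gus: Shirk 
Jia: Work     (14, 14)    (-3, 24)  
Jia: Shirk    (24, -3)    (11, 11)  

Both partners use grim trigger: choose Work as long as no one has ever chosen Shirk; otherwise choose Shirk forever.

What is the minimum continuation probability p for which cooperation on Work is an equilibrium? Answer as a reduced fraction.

Expected continuation weight on next period's payoff is β·p = 5/6·p, which plays the role of the discount factor.
Cooperation requires 5/6·p ≥ (24−14)/(24−11) = 10/13, hence p ≥ 12/13.

12/13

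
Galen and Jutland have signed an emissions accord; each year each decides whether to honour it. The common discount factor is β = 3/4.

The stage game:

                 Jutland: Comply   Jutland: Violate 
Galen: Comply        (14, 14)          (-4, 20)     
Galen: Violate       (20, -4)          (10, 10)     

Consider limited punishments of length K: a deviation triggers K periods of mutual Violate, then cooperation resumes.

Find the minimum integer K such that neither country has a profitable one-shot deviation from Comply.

3

No profitable deviation requires (14−10)(β+…+β^K) ≥ 20−14, i.e. β+…+β^K ≥ 3/2 ≈ 1.5000.
With β = 3/4, the partial sums are K=1: 0.7500, K=2: 1.3125, K=3: 1.7344.
K = 3 is the first length at which the sum reaches 1.5000.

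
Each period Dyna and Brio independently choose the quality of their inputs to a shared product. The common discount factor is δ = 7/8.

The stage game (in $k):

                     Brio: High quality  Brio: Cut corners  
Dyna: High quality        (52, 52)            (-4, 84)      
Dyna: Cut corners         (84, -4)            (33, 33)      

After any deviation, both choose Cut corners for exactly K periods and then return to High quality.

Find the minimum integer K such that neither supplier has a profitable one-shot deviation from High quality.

IC: δ(1−δ^K)/(1−δ) ≥ (84−52)/(52−33) = 32/19.
With δ = 7/8: need 1 − δ^K ≥ 32/19·(1−7/8)/(7/8), i.e. δ^K ≤ 0.7594.
Since (7/8)^2 = 0.7656 and (7/8)^3 = 0.6699, the smallest such K is 3.

3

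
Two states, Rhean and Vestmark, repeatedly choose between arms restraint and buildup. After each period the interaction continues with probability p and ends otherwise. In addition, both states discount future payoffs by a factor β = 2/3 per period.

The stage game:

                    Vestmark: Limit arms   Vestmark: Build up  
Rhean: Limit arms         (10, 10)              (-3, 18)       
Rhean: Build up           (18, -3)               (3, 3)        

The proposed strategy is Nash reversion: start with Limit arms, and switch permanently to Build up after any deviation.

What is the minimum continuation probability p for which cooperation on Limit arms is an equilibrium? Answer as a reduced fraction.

With continuation probability p and discount β, the effective per-period discount factor is βp.
Grim-trigger IC: βp ≥ (18−10)/(18−3) = 8/15.
So p ≥ (8/15)/(2/3) = 4/5.

4/5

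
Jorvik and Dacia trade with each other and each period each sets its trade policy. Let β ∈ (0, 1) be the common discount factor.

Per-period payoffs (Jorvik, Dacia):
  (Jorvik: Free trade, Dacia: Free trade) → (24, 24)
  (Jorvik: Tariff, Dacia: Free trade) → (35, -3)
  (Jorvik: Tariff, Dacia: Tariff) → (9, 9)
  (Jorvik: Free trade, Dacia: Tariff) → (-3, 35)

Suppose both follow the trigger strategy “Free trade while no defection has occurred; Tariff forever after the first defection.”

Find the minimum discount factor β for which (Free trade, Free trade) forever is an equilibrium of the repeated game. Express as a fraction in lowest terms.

One-period gain from deviating is 35 − 24 = 11. The loss is 24 − 9 = 15 in every subsequent period, with present value 15·β/(1−β).
Deviation is unprofitable when 15·β/(1−β) ≥ 11, i.e. β/(1−β) ≥ 11/15.
Equivalently β ≥ 11/(11+15) = 11/26.

11/26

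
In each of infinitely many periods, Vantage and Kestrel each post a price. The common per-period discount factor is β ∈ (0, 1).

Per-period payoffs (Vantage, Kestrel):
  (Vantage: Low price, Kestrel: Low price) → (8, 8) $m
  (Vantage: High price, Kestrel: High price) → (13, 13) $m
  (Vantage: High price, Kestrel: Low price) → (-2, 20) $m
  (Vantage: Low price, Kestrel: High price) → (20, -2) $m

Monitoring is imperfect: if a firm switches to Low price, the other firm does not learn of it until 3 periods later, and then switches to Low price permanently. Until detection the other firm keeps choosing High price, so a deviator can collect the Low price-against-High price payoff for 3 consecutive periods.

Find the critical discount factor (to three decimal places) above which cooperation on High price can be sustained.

Deviating for the 3 undetected periods gains 20−13 = 7 per period over cooperation, then loses 13−8 = 5 per period forever once punishment starts.
Gain: 7(1 + β + … + β^2); loss: 5·β^3/(1−β).
No profitable deviation ⇔ 7(1−β^3) ≤ 5·β^3, i.e. β^3 ≥ 7/(7+5) = 7/12.
Hence β ≥ (7/12)^(1/3) ≈ 0.836.

0.836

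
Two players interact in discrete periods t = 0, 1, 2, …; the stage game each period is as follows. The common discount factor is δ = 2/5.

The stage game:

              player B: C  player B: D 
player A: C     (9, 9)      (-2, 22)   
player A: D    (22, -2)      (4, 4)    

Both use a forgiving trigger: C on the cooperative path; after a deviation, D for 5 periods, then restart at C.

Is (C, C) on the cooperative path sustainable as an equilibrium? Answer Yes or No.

A one-shot deviation gives 22 now, then 4 for 5 periods, then back to 9.
Gain from deviating: (22−9) today; loss: (9−4) in each of the next 5 periods.
No-deviation condition: (9−4)(δ+…+δ^5) ≥ 22−9, i.e. δ+…+δ^5 ≥ 13/5.
At δ = 2/5: δ+…+δ^5 = 0.6598 < 2.6000.
So cooperation is not sustainable.

No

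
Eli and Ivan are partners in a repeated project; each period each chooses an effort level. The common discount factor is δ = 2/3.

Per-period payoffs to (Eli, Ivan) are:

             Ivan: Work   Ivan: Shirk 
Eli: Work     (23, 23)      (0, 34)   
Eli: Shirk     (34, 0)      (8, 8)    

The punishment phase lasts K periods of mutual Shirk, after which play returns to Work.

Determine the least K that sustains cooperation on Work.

2

No profitable deviation requires (23−8)(δ+…+δ^K) ≥ 34−23, i.e. δ+…+δ^K ≥ 11/15 ≈ 0.7333.
With δ = 2/3, the partial sums are K=1: 0.6667, K=2: 1.1111.
K = 2 is the first length at which the sum reaches 0.7333.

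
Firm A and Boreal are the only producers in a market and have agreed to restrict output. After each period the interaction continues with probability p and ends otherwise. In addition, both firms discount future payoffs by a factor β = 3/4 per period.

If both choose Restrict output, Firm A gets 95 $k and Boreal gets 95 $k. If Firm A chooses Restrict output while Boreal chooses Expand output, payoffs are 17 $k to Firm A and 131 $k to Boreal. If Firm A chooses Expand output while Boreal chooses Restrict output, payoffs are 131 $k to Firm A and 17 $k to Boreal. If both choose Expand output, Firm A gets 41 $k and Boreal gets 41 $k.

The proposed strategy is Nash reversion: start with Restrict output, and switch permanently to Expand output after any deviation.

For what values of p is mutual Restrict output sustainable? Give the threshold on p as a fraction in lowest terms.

8/15

With continuation probability p and discount β, the effective per-period discount factor is βp.
Grim-trigger IC: βp ≥ (131−95)/(131−41) = 2/5.
So p ≥ (2/5)/(3/4) = 8/15.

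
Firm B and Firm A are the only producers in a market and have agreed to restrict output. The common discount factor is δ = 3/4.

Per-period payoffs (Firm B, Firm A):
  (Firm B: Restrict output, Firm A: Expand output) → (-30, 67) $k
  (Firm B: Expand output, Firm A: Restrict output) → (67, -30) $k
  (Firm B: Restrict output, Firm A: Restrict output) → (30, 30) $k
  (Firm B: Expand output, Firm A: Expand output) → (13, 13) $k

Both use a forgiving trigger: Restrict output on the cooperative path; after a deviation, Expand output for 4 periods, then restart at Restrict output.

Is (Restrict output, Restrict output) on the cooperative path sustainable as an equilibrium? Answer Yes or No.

Comparing payoff streams over the 5 periods until play realigns: cooperate → 30(1+δ+…+δ^4); deviate → 67 + 13(δ+…+δ^4).
Cooperation is sustained iff (30−13)(δ+…+δ^4) ≥ 67−30.
δ+…+δ^4 = 3/4·(1−(3/4)^4)/(1−3/4) = 2.0508, and (67−30)/(30−13) = 2.1765.
2.0508 < 2.1765, so cooperation is not sustainable.

No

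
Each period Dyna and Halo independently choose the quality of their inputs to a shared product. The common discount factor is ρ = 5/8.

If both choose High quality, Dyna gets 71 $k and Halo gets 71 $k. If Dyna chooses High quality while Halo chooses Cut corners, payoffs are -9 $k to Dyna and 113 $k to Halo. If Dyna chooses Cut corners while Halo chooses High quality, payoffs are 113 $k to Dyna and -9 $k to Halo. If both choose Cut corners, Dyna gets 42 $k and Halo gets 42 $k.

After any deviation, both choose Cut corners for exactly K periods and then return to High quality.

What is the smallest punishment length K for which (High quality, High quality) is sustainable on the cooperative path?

5

IC: ρ(1−ρ^K)/(1−ρ) ≥ (113−71)/(71−42) = 42/29.
With ρ = 5/8: need 1 − ρ^K ≥ 42/29·(1−5/8)/(5/8), i.e. ρ^K ≤ 0.1310.
Since (5/8)^4 = 0.1526 and (5/8)^5 = 0.0954, the smallest such K is 5.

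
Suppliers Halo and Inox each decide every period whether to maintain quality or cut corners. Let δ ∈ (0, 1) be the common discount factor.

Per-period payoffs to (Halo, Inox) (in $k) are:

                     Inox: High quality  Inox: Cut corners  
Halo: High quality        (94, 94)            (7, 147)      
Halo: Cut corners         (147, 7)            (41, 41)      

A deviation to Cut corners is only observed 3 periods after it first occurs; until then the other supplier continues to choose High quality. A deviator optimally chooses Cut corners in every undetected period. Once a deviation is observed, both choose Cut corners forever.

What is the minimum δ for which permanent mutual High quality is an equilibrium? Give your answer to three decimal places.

0.794

Deviating for the 3 undetected periods gains 147−94 = 53 per period over cooperation, then loses 94−41 = 53 per period forever once punishment starts.
Gain: 53(1 + δ + … + δ^2); loss: 53·δ^3/(1−δ).
No profitable deviation ⇔ 53(1−δ^3) ≤ 53·δ^3, i.e. δ^3 ≥ 53/(53+53) = 1/2.
Hence δ ≥ (1/2)^(1/3) ≈ 0.794.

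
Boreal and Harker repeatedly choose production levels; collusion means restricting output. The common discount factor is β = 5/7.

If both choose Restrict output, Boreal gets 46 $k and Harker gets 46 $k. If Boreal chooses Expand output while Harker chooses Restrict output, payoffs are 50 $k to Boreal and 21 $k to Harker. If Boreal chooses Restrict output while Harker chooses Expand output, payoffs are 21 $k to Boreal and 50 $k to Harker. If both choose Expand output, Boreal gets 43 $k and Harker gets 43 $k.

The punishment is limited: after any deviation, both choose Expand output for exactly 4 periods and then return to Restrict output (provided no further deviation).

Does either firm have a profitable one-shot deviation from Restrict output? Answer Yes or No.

Comparing payoff streams over the 5 periods until play realigns: cooperate → 46(1+β+…+β^4); deviate → 50 + 43(β+…+β^4).
Cooperation is sustained iff (46−43)(β+…+β^4) ≥ 50−46.
β+…+β^4 = 5/7·(1−(5/7)^4)/(1−5/7) = 1.8492, and (50−46)/(46−43) = 1.3333.
1.8492 ≥ 1.3333, so cooperation is sustainable.

No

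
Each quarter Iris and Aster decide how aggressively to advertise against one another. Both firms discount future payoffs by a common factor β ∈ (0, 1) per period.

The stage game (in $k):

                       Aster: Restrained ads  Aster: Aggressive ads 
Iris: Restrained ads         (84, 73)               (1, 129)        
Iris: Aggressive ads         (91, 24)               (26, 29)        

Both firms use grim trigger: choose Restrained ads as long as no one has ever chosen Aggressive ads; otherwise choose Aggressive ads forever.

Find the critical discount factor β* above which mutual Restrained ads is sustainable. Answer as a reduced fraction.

14/25

Iris's threshold: (91−84)/(91−26) = 7/65.
Aster's threshold: (129−73)/(129−29) = 14/25.
7/65 < 14/25, so Aster binds and β* = 14/25.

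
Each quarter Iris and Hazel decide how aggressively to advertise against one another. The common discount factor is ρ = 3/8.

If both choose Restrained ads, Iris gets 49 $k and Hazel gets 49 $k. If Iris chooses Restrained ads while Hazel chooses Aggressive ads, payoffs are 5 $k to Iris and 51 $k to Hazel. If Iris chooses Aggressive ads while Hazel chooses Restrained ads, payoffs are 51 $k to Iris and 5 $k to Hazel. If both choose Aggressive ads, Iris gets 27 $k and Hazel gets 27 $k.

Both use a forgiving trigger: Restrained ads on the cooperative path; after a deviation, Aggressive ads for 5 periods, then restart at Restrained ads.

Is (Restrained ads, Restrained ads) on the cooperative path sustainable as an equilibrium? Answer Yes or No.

A one-shot deviation gives 51 now, then 27 for 5 periods, then back to 49.
Gain from deviating: (51−49) today; loss: (49−27) in each of the next 5 periods.
No-deviation condition: (49−27)(ρ+…+ρ^5) ≥ 51−49, i.e. ρ+…+ρ^5 ≥ 1/11.
At ρ = 3/8: ρ+…+ρ^5 = 0.5956 ≥ 0.0909.
So cooperation is sustainable.

Yes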